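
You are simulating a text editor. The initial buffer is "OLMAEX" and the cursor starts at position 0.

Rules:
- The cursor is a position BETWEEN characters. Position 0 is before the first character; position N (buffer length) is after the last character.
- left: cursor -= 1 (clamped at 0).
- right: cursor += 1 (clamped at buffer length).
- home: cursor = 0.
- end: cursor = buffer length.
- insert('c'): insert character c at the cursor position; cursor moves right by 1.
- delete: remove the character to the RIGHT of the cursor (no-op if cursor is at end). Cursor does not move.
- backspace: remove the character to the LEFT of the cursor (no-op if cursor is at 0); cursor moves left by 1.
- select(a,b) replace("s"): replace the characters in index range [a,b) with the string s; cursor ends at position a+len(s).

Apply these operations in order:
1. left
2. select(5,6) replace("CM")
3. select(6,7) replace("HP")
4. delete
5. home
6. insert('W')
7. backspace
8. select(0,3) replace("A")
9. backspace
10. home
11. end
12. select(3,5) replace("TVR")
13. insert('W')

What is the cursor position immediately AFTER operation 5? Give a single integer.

After op 1 (left): buf='OLMAEX' cursor=0
After op 2 (select(5,6) replace("CM")): buf='OLMAECM' cursor=7
After op 3 (select(6,7) replace("HP")): buf='OLMAECHP' cursor=8
After op 4 (delete): buf='OLMAECHP' cursor=8
After op 5 (home): buf='OLMAECHP' cursor=0

Answer: 0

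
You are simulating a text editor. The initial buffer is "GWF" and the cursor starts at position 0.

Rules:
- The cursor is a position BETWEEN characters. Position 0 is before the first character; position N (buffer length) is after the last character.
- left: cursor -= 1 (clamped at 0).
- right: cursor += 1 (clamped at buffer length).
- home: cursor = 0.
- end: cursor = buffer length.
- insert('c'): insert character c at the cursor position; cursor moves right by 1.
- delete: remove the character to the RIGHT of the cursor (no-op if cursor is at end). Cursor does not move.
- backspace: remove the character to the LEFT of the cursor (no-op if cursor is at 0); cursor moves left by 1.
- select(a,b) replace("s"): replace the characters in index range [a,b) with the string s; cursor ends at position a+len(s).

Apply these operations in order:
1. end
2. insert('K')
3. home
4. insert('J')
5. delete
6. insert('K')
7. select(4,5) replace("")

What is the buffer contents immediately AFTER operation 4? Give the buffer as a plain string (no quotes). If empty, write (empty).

After op 1 (end): buf='GWF' cursor=3
After op 2 (insert('K')): buf='GWFK' cursor=4
After op 3 (home): buf='GWFK' cursor=0
After op 4 (insert('J')): buf='JGWFK' cursor=1

Answer: JGWFK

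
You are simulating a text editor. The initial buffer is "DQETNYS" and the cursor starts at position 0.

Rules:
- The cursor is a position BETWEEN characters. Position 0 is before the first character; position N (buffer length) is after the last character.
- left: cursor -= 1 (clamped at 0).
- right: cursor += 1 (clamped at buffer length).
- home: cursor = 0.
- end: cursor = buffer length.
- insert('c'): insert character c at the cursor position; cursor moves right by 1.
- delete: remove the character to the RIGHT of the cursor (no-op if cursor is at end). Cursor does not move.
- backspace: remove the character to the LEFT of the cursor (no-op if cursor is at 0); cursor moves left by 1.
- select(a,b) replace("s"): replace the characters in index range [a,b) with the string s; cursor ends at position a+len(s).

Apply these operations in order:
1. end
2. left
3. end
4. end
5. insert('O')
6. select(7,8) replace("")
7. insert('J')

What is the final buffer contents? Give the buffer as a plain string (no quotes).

Answer: DQETNYSJ

Derivation:
After op 1 (end): buf='DQETNYS' cursor=7
After op 2 (left): buf='DQETNYS' cursor=6
After op 3 (end): buf='DQETNYS' cursor=7
After op 4 (end): buf='DQETNYS' cursor=7
After op 5 (insert('O')): buf='DQETNYSO' cursor=8
After op 6 (select(7,8) replace("")): buf='DQETNYS' cursor=7
After op 7 (insert('J')): buf='DQETNYSJ' cursor=8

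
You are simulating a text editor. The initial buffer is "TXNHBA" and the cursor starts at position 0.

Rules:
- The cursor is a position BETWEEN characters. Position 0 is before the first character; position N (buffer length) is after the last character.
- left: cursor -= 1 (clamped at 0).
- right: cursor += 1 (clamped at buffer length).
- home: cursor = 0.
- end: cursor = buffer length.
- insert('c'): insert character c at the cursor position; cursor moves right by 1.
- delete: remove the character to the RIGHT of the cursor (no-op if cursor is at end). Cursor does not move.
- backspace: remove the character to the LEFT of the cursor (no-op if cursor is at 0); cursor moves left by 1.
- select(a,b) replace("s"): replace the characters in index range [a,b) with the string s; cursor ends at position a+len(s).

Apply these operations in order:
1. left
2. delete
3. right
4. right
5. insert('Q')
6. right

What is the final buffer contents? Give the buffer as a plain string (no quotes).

Answer: XNQHBA

Derivation:
After op 1 (left): buf='TXNHBA' cursor=0
After op 2 (delete): buf='XNHBA' cursor=0
After op 3 (right): buf='XNHBA' cursor=1
After op 4 (right): buf='XNHBA' cursor=2
After op 5 (insert('Q')): buf='XNQHBA' cursor=3
After op 6 (right): buf='XNQHBA' cursor=4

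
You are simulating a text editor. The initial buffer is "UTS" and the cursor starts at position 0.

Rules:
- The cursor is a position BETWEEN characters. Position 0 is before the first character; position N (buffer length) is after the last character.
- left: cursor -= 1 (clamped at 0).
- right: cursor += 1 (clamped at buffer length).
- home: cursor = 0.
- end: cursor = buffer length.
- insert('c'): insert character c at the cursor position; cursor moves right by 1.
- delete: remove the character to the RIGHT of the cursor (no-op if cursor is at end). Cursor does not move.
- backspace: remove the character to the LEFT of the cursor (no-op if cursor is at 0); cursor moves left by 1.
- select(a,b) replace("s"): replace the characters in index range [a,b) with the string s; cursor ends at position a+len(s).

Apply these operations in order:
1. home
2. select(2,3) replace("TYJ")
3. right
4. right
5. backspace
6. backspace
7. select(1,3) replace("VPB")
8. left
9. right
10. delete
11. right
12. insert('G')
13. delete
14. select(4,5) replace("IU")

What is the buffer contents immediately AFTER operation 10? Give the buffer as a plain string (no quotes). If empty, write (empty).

Answer: UVPB

Derivation:
After op 1 (home): buf='UTS' cursor=0
After op 2 (select(2,3) replace("TYJ")): buf='UTTYJ' cursor=5
After op 3 (right): buf='UTTYJ' cursor=5
After op 4 (right): buf='UTTYJ' cursor=5
After op 5 (backspace): buf='UTTY' cursor=4
After op 6 (backspace): buf='UTT' cursor=3
After op 7 (select(1,3) replace("VPB")): buf='UVPB' cursor=4
After op 8 (left): buf='UVPB' cursor=3
After op 9 (right): buf='UVPB' cursor=4
After op 10 (delete): buf='UVPB' cursor=4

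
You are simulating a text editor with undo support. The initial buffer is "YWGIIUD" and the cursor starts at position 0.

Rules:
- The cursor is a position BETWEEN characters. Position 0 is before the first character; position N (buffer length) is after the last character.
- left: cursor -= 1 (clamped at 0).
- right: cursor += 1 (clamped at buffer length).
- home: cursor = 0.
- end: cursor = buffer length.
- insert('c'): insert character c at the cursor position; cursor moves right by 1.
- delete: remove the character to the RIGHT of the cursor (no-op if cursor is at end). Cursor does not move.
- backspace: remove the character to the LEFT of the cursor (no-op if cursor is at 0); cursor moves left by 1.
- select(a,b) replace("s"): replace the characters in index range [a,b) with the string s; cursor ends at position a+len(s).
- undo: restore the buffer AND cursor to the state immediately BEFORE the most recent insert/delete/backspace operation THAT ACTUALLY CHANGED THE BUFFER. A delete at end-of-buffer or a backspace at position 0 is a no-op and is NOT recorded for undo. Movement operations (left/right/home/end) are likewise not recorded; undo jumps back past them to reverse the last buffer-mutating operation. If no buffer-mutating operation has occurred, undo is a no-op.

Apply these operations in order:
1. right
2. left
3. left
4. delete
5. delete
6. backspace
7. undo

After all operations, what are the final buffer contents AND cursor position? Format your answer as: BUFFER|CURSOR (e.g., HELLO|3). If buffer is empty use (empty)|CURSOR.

After op 1 (right): buf='YWGIIUD' cursor=1
After op 2 (left): buf='YWGIIUD' cursor=0
After op 3 (left): buf='YWGIIUD' cursor=0
After op 4 (delete): buf='WGIIUD' cursor=0
After op 5 (delete): buf='GIIUD' cursor=0
After op 6 (backspace): buf='GIIUD' cursor=0
After op 7 (undo): buf='WGIIUD' cursor=0

Answer: WGIIUD|0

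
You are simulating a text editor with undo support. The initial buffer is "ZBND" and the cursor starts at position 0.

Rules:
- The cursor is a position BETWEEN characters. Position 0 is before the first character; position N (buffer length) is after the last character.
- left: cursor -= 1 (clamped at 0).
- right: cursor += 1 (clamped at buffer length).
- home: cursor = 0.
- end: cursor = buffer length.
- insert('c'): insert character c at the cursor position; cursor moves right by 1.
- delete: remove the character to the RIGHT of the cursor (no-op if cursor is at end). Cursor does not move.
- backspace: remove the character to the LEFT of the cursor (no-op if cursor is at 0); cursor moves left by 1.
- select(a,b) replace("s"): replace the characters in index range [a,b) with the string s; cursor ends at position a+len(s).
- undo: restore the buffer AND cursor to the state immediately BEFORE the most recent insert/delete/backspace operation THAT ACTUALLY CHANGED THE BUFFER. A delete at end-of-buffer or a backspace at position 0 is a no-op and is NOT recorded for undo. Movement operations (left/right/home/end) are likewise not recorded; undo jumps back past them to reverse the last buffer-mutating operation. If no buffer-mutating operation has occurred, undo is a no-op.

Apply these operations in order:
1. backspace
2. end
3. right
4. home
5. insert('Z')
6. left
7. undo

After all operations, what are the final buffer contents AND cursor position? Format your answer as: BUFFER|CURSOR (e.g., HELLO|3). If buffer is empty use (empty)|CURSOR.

After op 1 (backspace): buf='ZBND' cursor=0
After op 2 (end): buf='ZBND' cursor=4
After op 3 (right): buf='ZBND' cursor=4
After op 4 (home): buf='ZBND' cursor=0
After op 5 (insert('Z')): buf='ZZBND' cursor=1
After op 6 (left): buf='ZZBND' cursor=0
After op 7 (undo): buf='ZBND' cursor=0

Answer: ZBND|0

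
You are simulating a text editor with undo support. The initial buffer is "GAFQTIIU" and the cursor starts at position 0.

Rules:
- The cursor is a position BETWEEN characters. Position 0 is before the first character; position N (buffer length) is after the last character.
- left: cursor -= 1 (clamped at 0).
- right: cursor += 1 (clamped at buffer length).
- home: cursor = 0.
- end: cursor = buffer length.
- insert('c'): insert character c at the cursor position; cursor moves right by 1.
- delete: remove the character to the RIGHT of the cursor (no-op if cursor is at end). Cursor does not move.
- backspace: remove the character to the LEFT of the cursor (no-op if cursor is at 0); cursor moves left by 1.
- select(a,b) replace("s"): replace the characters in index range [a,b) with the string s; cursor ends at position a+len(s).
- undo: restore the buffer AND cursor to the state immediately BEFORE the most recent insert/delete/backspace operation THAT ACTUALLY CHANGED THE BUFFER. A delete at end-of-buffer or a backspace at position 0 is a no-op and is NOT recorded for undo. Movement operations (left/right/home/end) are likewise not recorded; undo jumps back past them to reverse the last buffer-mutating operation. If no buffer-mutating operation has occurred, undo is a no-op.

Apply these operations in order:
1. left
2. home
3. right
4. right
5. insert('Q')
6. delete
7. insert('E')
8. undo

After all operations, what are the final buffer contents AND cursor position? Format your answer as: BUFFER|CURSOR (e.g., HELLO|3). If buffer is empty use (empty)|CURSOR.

Answer: GAQQTIIU|3

Derivation:
After op 1 (left): buf='GAFQTIIU' cursor=0
After op 2 (home): buf='GAFQTIIU' cursor=0
After op 3 (right): buf='GAFQTIIU' cursor=1
After op 4 (right): buf='GAFQTIIU' cursor=2
After op 5 (insert('Q')): buf='GAQFQTIIU' cursor=3
After op 6 (delete): buf='GAQQTIIU' cursor=3
After op 7 (insert('E')): buf='GAQEQTIIU' cursor=4
After op 8 (undo): buf='GAQQTIIU' cursor=3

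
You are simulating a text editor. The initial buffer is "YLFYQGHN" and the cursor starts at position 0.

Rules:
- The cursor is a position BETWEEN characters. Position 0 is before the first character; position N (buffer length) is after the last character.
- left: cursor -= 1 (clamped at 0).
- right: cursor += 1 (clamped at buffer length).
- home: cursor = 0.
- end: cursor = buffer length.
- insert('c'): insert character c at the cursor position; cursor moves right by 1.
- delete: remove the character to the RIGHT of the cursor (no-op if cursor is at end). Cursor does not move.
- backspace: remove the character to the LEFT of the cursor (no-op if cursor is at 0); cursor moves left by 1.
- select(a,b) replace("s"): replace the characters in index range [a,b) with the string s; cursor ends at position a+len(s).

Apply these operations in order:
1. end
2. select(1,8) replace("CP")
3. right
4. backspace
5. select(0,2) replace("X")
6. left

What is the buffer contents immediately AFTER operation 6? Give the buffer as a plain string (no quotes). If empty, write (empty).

After op 1 (end): buf='YLFYQGHN' cursor=8
After op 2 (select(1,8) replace("CP")): buf='YCP' cursor=3
After op 3 (right): buf='YCP' cursor=3
After op 4 (backspace): buf='YC' cursor=2
After op 5 (select(0,2) replace("X")): buf='X' cursor=1
After op 6 (left): buf='X' cursor=0

Answer: X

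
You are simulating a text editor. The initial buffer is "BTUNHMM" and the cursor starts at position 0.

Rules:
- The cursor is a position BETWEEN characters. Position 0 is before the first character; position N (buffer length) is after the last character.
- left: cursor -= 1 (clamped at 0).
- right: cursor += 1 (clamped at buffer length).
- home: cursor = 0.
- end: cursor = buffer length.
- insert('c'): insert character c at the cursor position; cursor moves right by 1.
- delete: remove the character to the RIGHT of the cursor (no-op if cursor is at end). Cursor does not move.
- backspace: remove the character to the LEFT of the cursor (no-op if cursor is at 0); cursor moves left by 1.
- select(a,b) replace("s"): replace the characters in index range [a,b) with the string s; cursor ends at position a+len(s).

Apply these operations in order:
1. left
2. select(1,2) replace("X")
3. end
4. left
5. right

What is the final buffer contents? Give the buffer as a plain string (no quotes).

Answer: BXUNHMM

Derivation:
After op 1 (left): buf='BTUNHMM' cursor=0
After op 2 (select(1,2) replace("X")): buf='BXUNHMM' cursor=2
After op 3 (end): buf='BXUNHMM' cursor=7
After op 4 (left): buf='BXUNHMM' cursor=6
After op 5 (right): buf='BXUNHMM' cursor=7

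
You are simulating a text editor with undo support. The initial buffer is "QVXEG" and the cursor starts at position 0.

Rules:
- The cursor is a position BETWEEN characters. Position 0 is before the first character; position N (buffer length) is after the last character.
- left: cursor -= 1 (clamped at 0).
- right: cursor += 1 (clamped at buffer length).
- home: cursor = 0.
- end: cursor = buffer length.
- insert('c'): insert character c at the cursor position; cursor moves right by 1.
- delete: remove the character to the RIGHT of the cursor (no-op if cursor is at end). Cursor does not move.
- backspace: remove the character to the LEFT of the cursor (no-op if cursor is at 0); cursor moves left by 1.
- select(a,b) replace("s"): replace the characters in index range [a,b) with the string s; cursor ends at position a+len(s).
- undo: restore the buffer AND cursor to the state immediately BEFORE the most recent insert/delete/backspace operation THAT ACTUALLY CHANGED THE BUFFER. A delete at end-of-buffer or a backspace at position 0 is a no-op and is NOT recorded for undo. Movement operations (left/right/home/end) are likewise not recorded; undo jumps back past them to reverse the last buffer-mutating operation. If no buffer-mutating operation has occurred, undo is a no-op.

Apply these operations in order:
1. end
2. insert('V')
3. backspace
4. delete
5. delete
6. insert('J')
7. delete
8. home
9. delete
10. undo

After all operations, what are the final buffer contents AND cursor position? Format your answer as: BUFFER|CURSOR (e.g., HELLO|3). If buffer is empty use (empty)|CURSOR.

Answer: QVXEGJ|0

Derivation:
After op 1 (end): buf='QVXEG' cursor=5
After op 2 (insert('V')): buf='QVXEGV' cursor=6
After op 3 (backspace): buf='QVXEG' cursor=5
After op 4 (delete): buf='QVXEG' cursor=5
After op 5 (delete): buf='QVXEG' cursor=5
After op 6 (insert('J')): buf='QVXEGJ' cursor=6
After op 7 (delete): buf='QVXEGJ' cursor=6
After op 8 (home): buf='QVXEGJ' cursor=0
After op 9 (delete): buf='VXEGJ' cursor=0
After op 10 (undo): buf='QVXEGJ' cursor=0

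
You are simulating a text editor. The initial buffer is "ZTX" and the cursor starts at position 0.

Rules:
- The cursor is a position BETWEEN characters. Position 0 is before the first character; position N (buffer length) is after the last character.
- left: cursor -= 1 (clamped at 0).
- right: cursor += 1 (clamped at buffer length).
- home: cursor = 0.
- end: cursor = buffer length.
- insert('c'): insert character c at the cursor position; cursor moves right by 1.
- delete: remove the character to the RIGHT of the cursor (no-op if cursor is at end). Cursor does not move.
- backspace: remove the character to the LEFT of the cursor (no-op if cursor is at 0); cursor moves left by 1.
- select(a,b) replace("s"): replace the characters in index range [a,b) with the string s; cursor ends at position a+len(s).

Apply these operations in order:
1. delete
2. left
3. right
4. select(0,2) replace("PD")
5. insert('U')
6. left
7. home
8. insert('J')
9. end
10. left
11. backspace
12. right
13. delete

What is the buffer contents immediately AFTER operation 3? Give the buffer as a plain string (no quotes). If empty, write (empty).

After op 1 (delete): buf='TX' cursor=0
After op 2 (left): buf='TX' cursor=0
After op 3 (right): buf='TX' cursor=1

Answer: TX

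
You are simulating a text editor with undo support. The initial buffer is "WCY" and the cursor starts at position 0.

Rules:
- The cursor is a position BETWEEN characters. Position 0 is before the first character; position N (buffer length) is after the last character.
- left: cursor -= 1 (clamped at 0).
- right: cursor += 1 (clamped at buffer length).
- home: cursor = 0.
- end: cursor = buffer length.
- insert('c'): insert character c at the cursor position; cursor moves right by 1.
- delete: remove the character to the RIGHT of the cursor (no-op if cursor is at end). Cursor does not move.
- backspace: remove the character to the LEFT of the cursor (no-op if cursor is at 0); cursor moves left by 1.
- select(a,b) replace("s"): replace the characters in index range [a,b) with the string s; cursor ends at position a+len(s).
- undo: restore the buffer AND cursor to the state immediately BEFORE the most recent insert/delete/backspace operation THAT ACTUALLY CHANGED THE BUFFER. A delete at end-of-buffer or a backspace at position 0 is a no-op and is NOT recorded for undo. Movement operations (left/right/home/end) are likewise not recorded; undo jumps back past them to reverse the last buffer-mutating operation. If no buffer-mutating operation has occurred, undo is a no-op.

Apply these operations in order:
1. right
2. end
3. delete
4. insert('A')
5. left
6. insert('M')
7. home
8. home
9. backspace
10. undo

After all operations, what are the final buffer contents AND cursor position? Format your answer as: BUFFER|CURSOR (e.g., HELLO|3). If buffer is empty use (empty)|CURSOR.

Answer: WCYA|3

Derivation:
After op 1 (right): buf='WCY' cursor=1
After op 2 (end): buf='WCY' cursor=3
After op 3 (delete): buf='WCY' cursor=3
After op 4 (insert('A')): buf='WCYA' cursor=4
After op 5 (left): buf='WCYA' cursor=3
After op 6 (insert('M')): buf='WCYMA' cursor=4
After op 7 (home): buf='WCYMA' cursor=0
After op 8 (home): buf='WCYMA' cursor=0
After op 9 (backspace): buf='WCYMA' cursor=0
After op 10 (undo): buf='WCYA' cursor=3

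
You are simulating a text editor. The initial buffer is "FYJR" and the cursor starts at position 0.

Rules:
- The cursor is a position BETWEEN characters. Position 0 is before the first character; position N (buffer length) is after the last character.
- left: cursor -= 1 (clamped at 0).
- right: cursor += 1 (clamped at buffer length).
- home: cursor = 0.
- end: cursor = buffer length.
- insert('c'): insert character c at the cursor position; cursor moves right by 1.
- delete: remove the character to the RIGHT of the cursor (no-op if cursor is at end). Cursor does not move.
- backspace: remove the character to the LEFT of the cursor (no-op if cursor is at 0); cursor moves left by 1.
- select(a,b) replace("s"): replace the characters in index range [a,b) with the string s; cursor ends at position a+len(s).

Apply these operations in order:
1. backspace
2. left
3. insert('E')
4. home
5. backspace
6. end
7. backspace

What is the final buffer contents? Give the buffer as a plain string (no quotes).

After op 1 (backspace): buf='FYJR' cursor=0
After op 2 (left): buf='FYJR' cursor=0
After op 3 (insert('E')): buf='EFYJR' cursor=1
After op 4 (home): buf='EFYJR' cursor=0
After op 5 (backspace): buf='EFYJR' cursor=0
After op 6 (end): buf='EFYJR' cursor=5
After op 7 (backspace): buf='EFYJ' cursor=4

Answer: EFYJ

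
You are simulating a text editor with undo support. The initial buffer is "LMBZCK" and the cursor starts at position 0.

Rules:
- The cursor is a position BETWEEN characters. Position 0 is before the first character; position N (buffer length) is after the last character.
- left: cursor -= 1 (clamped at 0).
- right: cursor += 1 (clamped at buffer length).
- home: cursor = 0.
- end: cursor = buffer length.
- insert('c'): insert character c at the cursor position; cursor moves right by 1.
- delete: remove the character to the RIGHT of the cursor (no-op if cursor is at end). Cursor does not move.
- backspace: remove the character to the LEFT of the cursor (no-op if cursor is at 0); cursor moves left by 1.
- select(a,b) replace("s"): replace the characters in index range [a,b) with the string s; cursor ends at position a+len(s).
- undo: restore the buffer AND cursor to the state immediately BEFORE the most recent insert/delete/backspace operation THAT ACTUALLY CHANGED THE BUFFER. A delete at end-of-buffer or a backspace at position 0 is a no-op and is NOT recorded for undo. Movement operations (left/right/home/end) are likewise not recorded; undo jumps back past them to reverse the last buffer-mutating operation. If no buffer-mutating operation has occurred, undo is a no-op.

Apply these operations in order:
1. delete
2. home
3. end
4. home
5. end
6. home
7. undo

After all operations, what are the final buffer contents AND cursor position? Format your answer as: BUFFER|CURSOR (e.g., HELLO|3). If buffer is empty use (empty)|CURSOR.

Answer: LMBZCK|0

Derivation:
After op 1 (delete): buf='MBZCK' cursor=0
After op 2 (home): buf='MBZCK' cursor=0
After op 3 (end): buf='MBZCK' cursor=5
After op 4 (home): buf='MBZCK' cursor=0
After op 5 (end): buf='MBZCK' cursor=5
After op 6 (home): buf='MBZCK' cursor=0
After op 7 (undo): buf='LMBZCK' cursor=0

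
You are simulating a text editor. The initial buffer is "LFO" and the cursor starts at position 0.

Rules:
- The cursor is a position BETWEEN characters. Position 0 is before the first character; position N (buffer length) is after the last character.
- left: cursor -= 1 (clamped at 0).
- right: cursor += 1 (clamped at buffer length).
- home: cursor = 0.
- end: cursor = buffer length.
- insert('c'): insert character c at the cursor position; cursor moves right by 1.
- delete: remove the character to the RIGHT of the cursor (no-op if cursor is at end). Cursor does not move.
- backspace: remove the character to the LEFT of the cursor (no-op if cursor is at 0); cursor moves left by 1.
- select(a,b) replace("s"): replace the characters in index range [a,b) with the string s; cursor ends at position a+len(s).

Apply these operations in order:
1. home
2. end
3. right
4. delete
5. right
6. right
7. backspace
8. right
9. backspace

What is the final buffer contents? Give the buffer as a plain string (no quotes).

After op 1 (home): buf='LFO' cursor=0
After op 2 (end): buf='LFO' cursor=3
After op 3 (right): buf='LFO' cursor=3
After op 4 (delete): buf='LFO' cursor=3
After op 5 (right): buf='LFO' cursor=3
After op 6 (right): buf='LFO' cursor=3
After op 7 (backspace): buf='LF' cursor=2
After op 8 (right): buf='LF' cursor=2
After op 9 (backspace): buf='L' cursor=1

Answer: L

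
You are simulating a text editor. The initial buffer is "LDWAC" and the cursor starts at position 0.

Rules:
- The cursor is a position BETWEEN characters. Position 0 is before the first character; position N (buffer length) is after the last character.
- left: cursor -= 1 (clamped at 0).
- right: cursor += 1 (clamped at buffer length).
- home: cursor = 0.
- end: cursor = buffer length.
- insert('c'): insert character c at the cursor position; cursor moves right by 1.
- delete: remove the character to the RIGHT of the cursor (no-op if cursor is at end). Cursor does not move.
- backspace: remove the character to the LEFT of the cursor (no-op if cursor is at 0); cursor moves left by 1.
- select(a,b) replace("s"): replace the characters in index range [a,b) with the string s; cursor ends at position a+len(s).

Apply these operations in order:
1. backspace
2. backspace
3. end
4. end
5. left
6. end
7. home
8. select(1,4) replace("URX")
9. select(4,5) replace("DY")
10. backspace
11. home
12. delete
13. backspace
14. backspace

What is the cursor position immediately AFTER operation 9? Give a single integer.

After op 1 (backspace): buf='LDWAC' cursor=0
After op 2 (backspace): buf='LDWAC' cursor=0
After op 3 (end): buf='LDWAC' cursor=5
After op 4 (end): buf='LDWAC' cursor=5
After op 5 (left): buf='LDWAC' cursor=4
After op 6 (end): buf='LDWAC' cursor=5
After op 7 (home): buf='LDWAC' cursor=0
After op 8 (select(1,4) replace("URX")): buf='LURXC' cursor=4
After op 9 (select(4,5) replace("DY")): buf='LURXDY' cursor=6

Answer: 6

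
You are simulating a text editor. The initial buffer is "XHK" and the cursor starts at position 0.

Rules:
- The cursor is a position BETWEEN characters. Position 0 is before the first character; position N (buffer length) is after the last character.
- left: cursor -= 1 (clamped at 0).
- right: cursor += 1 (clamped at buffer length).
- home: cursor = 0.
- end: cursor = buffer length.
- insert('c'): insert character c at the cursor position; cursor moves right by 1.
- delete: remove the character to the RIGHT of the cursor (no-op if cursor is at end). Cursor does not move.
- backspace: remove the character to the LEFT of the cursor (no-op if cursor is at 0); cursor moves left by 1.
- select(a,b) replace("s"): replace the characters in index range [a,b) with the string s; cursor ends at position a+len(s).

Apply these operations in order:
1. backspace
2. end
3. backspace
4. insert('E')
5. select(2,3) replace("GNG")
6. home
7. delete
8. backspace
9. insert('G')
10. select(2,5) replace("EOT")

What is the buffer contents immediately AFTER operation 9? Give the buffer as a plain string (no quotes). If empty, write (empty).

After op 1 (backspace): buf='XHK' cursor=0
After op 2 (end): buf='XHK' cursor=3
After op 3 (backspace): buf='XH' cursor=2
After op 4 (insert('E')): buf='XHE' cursor=3
After op 5 (select(2,3) replace("GNG")): buf='XHGNG' cursor=5
After op 6 (home): buf='XHGNG' cursor=0
After op 7 (delete): buf='HGNG' cursor=0
After op 8 (backspace): buf='HGNG' cursor=0
After op 9 (insert('G')): buf='GHGNG' cursor=1

Answer: GHGNG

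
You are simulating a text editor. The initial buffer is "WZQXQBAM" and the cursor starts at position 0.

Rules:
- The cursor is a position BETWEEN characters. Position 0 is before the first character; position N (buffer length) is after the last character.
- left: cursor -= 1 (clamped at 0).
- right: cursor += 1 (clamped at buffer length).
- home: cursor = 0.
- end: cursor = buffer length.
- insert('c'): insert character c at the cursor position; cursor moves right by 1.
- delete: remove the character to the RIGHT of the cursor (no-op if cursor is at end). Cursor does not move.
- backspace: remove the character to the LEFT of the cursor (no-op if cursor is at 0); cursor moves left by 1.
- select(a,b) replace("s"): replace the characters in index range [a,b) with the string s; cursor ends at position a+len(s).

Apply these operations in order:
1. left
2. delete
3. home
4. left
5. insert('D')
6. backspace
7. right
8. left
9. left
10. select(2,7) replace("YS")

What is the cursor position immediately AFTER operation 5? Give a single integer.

Answer: 1

Derivation:
After op 1 (left): buf='WZQXQBAM' cursor=0
After op 2 (delete): buf='ZQXQBAM' cursor=0
After op 3 (home): buf='ZQXQBAM' cursor=0
After op 4 (left): buf='ZQXQBAM' cursor=0
After op 5 (insert('D')): buf='DZQXQBAM' cursor=1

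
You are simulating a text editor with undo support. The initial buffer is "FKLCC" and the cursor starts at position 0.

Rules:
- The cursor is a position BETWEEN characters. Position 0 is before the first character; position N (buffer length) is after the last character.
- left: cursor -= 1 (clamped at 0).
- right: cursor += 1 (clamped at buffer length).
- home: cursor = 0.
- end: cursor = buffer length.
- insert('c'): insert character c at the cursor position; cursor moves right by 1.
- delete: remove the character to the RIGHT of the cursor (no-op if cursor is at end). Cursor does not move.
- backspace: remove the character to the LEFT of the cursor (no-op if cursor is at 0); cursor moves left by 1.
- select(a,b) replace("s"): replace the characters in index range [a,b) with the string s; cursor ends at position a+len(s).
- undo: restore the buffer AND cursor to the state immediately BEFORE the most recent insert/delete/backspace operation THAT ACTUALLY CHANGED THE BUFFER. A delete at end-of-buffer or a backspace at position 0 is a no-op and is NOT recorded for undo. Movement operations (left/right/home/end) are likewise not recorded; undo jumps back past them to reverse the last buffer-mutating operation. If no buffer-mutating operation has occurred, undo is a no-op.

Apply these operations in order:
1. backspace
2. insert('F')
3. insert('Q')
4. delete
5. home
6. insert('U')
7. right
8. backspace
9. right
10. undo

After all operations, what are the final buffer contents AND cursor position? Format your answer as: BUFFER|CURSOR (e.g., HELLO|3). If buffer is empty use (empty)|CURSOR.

Answer: UFQKLCC|2

Derivation:
After op 1 (backspace): buf='FKLCC' cursor=0
After op 2 (insert('F')): buf='FFKLCC' cursor=1
After op 3 (insert('Q')): buf='FQFKLCC' cursor=2
After op 4 (delete): buf='FQKLCC' cursor=2
After op 5 (home): buf='FQKLCC' cursor=0
After op 6 (insert('U')): buf='UFQKLCC' cursor=1
After op 7 (right): buf='UFQKLCC' cursor=2
After op 8 (backspace): buf='UQKLCC' cursor=1
After op 9 (right): buf='UQKLCC' cursor=2
After op 10 (undo): buf='UFQKLCC' cursor=2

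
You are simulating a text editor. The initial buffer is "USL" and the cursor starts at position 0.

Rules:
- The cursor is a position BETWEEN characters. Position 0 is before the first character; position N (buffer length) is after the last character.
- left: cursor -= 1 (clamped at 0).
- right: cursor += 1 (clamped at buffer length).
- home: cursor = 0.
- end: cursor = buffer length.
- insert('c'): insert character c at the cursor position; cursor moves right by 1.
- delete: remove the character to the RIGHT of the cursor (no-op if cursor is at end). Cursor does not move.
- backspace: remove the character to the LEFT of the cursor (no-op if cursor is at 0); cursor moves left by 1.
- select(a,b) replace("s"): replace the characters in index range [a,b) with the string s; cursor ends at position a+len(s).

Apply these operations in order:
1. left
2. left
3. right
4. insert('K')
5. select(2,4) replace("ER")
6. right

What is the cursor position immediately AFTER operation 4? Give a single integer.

After op 1 (left): buf='USL' cursor=0
After op 2 (left): buf='USL' cursor=0
After op 3 (right): buf='USL' cursor=1
After op 4 (insert('K')): buf='UKSL' cursor=2

Answer: 2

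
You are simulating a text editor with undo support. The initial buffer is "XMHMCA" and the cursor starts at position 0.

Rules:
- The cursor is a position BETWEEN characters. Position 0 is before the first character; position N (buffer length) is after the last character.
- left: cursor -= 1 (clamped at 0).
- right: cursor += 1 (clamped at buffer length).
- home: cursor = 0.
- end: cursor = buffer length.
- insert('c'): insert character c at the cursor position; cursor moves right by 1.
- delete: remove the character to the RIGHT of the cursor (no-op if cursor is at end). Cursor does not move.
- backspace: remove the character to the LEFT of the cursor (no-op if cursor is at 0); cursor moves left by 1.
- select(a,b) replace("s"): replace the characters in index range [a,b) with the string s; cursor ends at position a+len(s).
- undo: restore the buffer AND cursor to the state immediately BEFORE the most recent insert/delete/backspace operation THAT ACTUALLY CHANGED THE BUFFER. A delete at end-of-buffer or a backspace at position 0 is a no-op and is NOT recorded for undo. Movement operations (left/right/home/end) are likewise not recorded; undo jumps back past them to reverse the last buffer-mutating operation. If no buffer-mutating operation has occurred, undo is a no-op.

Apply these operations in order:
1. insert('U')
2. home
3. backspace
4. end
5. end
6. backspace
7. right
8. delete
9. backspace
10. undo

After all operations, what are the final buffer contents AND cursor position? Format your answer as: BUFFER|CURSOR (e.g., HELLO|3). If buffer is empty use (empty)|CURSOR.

Answer: UXMHMC|6

Derivation:
After op 1 (insert('U')): buf='UXMHMCA' cursor=1
After op 2 (home): buf='UXMHMCA' cursor=0
After op 3 (backspace): buf='UXMHMCA' cursor=0
After op 4 (end): buf='UXMHMCA' cursor=7
After op 5 (end): buf='UXMHMCA' cursor=7
After op 6 (backspace): buf='UXMHMC' cursor=6
After op 7 (right): buf='UXMHMC' cursor=6
After op 8 (delete): buf='UXMHMC' cursor=6
After op 9 (backspace): buf='UXMHM' cursor=5
After op 10 (undo): buf='UXMHMC' cursor=6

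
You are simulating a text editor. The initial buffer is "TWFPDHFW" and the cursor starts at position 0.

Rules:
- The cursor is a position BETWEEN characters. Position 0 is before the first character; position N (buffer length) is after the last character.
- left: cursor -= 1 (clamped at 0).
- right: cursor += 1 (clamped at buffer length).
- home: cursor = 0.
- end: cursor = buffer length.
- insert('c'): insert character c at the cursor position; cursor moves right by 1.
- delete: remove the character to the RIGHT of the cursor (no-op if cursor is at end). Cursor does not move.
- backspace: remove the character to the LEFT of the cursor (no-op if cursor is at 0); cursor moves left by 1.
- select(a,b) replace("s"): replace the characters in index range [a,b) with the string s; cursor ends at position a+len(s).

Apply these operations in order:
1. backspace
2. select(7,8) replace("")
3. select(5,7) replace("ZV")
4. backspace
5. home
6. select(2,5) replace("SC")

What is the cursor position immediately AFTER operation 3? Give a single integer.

After op 1 (backspace): buf='TWFPDHFW' cursor=0
After op 2 (select(7,8) replace("")): buf='TWFPDHF' cursor=7
After op 3 (select(5,7) replace("ZV")): buf='TWFPDZV' cursor=7

Answer: 7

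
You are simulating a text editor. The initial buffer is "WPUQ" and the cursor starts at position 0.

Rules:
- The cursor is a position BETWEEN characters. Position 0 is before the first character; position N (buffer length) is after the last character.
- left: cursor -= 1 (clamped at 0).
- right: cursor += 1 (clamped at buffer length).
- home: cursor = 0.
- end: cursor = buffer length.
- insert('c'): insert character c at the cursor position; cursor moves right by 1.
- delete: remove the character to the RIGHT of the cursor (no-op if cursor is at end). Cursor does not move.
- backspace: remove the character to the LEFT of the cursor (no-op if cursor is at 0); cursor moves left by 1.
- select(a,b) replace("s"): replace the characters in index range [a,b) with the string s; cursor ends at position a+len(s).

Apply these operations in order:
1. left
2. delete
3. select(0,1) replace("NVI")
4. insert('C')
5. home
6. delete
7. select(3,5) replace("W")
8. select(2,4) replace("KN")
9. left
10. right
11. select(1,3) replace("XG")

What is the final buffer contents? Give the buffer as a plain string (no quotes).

After op 1 (left): buf='WPUQ' cursor=0
After op 2 (delete): buf='PUQ' cursor=0
After op 3 (select(0,1) replace("NVI")): buf='NVIUQ' cursor=3
After op 4 (insert('C')): buf='NVICUQ' cursor=4
After op 5 (home): buf='NVICUQ' cursor=0
After op 6 (delete): buf='VICUQ' cursor=0
After op 7 (select(3,5) replace("W")): buf='VICW' cursor=4
After op 8 (select(2,4) replace("KN")): buf='VIKN' cursor=4
After op 9 (left): buf='VIKN' cursor=3
After op 10 (right): buf='VIKN' cursor=4
After op 11 (select(1,3) replace("XG")): buf='VXGN' cursor=3

Answer: VXGN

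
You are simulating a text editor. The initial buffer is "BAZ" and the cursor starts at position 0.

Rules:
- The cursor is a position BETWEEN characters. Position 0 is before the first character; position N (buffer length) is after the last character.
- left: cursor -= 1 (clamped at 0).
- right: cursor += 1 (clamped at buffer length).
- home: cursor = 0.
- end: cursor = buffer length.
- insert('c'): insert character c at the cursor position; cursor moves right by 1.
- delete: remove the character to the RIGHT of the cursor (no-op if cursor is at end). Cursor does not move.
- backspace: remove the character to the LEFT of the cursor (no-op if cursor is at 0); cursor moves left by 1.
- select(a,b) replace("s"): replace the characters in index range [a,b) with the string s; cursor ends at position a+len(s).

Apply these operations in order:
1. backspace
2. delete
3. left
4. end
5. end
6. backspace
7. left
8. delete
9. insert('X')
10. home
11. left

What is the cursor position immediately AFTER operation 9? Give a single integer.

Answer: 1

Derivation:
After op 1 (backspace): buf='BAZ' cursor=0
After op 2 (delete): buf='AZ' cursor=0
After op 3 (left): buf='AZ' cursor=0
After op 4 (end): buf='AZ' cursor=2
After op 5 (end): buf='AZ' cursor=2
After op 6 (backspace): buf='A' cursor=1
After op 7 (left): buf='A' cursor=0
After op 8 (delete): buf='(empty)' cursor=0
After op 9 (insert('X')): buf='X' cursor=1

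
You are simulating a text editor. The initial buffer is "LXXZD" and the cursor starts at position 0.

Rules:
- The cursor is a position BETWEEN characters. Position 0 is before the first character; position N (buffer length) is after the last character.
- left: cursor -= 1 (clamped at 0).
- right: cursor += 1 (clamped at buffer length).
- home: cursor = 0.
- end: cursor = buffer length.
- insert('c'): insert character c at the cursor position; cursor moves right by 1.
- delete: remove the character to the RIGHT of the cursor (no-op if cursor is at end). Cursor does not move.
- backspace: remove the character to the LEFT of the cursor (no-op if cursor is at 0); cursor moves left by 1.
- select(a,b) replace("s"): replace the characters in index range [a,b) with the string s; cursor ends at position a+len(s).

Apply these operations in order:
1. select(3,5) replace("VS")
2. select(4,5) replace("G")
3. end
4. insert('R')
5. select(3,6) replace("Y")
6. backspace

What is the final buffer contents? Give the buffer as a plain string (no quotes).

Answer: LXX

Derivation:
After op 1 (select(3,5) replace("VS")): buf='LXXVS' cursor=5
After op 2 (select(4,5) replace("G")): buf='LXXVG' cursor=5
After op 3 (end): buf='LXXVG' cursor=5
After op 4 (insert('R')): buf='LXXVGR' cursor=6
After op 5 (select(3,6) replace("Y")): buf='LXXY' cursor=4
After op 6 (backspace): buf='LXX' cursor=3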